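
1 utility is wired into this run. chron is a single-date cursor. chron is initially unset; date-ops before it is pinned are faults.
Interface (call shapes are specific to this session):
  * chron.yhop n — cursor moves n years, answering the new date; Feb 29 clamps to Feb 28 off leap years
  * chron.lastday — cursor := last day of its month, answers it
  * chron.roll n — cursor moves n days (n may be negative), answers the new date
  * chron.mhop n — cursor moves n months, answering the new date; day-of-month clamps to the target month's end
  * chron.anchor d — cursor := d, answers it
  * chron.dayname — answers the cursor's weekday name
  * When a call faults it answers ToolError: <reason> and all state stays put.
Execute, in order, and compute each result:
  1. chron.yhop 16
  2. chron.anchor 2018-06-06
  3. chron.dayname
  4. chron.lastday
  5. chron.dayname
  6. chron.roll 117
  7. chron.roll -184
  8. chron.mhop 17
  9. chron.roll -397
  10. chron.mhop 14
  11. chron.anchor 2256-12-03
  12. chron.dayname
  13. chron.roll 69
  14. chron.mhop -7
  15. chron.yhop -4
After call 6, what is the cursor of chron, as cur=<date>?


// chron.yhop(n='16') ~> ToolError: no date set
// chron.anchor(d='2018-06-06') ~> 2018-06-06
// chron.dayname() ~> Wednesday
// chron.lastday() ~> 2018-06-30
// chron.dayname() ~> Saturday
// chron.roll(n='117') ~> 2018-10-25
// chron.roll(n='-184') ~> 2018-04-24
// chron.mhop(n='17') ~> 2019-09-24
// chron.roll(n='-397') ~> 2018-08-23
// chron.mhop(n='14') ~> 2019-10-23
// chron.anchor(d='2256-12-03') ~> 2256-12-03
// chron.dayname() ~> Wednesday
// chron.roll(n='69') ~> 2257-02-10
// chron.mhop(n='-7') ~> 2256-07-10
// chron.yhop(n='-4') ~> 2252-07-10

Answer: cur=2018-10-25


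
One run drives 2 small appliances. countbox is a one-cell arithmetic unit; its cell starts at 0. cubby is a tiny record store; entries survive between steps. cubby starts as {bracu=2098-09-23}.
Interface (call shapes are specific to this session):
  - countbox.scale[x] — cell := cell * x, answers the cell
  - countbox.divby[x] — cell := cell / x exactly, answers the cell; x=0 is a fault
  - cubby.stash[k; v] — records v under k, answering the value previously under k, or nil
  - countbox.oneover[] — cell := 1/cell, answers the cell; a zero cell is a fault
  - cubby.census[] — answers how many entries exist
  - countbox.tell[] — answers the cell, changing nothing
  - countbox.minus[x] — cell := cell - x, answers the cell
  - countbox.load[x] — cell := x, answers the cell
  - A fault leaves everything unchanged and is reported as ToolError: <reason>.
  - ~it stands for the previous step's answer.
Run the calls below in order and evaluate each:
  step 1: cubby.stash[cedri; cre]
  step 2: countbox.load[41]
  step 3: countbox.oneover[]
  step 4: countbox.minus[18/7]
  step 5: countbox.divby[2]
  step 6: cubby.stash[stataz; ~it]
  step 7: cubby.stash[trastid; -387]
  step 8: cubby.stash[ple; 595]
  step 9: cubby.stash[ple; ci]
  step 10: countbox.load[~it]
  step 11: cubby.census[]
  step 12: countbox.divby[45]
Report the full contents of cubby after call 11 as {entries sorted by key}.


Answer: {bracu=2098-09-23, cedri=cre, ple=ci, stataz=-731/574, trastid=-387}

Derivation:
Do: stash[cedri; cre]
See: nil
Do: load[41]
See: 41
Do: oneover[]
See: 1/41
Do: minus[18/7]
See: -731/287
Do: divby[2]
See: -731/574
Do: stash[stataz; ~it]
See: nil
Do: stash[trastid; -387]
See: nil
Do: stash[ple; 595]
See: nil
Do: stash[ple; ci]
See: 595
Do: load[~it]
See: 595
Do: census[]
See: 5
Do: divby[45]
See: 119/9


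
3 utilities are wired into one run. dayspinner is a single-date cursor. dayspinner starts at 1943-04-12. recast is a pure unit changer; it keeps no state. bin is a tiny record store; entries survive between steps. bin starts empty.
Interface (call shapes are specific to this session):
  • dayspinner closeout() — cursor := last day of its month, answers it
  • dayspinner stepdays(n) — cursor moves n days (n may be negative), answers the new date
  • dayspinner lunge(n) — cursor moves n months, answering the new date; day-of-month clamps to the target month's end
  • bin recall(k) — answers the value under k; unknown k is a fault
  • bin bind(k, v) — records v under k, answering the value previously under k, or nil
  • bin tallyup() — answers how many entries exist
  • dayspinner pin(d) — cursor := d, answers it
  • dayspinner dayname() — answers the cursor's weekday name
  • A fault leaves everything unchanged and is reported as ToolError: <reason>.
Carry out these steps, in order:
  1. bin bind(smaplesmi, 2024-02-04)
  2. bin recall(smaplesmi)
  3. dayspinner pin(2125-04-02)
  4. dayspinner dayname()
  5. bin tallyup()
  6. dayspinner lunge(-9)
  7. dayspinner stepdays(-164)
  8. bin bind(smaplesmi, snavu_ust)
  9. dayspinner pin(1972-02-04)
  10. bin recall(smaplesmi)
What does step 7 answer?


==> bin bind(smaplesmi, 2024-02-04)
<== nil
==> bin recall(smaplesmi)
<== 2024-02-04
==> dayspinner pin(2125-04-02)
<== 2125-04-02
==> dayspinner dayname()
<== Monday
==> bin tallyup()
<== 1
==> dayspinner lunge(-9)
<== 2124-07-02
==> dayspinner stepdays(-164)
<== 2124-01-20
==> bin bind(smaplesmi, snavu_ust)
<== 2024-02-04
==> dayspinner pin(1972-02-04)
<== 1972-02-04
==> bin recall(smaplesmi)
<== snavu_ust

Answer: 2124-01-20


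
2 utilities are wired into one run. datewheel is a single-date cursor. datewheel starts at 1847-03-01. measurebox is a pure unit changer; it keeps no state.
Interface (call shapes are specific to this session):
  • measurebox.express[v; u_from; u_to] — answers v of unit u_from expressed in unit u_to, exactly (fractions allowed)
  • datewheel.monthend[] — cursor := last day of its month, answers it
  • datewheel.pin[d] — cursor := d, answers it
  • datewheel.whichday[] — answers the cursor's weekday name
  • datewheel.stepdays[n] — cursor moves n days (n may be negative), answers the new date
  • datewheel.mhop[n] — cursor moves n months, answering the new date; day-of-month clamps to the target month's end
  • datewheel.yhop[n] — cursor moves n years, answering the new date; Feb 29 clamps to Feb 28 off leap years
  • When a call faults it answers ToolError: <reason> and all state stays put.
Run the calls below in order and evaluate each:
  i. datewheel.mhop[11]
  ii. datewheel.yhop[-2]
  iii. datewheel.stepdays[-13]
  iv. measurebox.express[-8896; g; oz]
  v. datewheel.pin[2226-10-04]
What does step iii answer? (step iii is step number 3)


Invoking mhop using n: 11, → 1848-02-01.
Now I run yhop using n: -2, and get 1846-02-01.
Calling stepdays using n: -13, and observe 1846-01-19.
Now I run express using v: -8896, u_from: g, u_to: oz: -14233600000/45359237.
Invoking pin using d: 2226-10-04, which returns 2226-10-04.

Answer: 1846-01-19


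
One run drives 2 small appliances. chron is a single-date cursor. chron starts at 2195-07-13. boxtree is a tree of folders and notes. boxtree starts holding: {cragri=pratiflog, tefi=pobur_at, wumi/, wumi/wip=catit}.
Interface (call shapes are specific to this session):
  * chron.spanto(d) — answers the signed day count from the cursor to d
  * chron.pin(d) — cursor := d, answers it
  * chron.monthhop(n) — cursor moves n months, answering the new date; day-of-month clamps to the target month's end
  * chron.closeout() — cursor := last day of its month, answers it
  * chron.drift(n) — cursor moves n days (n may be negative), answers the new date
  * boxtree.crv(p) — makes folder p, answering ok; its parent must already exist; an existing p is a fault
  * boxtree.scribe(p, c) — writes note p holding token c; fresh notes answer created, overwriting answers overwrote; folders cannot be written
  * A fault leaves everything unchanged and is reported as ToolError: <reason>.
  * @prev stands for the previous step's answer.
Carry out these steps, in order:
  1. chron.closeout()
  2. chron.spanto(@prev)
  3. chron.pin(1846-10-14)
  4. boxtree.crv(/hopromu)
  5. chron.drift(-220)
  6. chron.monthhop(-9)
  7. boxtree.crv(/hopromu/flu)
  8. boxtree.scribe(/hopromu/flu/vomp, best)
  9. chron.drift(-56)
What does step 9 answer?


Answer: 1845-04-13

Derivation:
! chron.closeout() => 2195-07-31
! chron.spanto(d='@prev') => 0
! chron.pin(d='1846-10-14') => 1846-10-14
! boxtree.crv(p='/hopromu') => ok
! chron.drift(n='-220') => 1846-03-08
! chron.monthhop(n='-9') => 1845-06-08
! boxtree.crv(p='/hopromu/flu') => ok
! boxtree.scribe(p='/hopromu/flu/vomp', c='best') => created
! chron.drift(n='-56') => 1845-04-13


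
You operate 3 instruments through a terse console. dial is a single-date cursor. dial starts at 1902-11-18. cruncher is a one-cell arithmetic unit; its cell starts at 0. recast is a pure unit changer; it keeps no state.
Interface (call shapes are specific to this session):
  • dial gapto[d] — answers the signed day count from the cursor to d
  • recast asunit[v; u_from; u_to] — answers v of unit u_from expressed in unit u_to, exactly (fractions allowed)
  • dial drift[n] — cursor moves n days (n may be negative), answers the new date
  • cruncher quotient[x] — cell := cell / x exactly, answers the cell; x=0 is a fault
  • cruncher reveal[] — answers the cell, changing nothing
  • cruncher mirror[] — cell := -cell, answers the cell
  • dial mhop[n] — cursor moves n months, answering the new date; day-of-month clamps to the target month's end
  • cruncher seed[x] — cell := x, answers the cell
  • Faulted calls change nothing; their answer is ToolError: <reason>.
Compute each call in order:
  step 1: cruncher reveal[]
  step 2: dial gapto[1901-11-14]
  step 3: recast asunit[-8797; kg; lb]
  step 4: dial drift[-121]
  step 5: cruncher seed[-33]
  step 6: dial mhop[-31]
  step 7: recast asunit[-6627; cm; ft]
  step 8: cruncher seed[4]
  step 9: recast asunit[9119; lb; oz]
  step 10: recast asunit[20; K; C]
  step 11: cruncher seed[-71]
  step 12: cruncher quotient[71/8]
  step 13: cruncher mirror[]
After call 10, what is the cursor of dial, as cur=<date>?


-> cruncher reveal()
<- 0
-> dial gapto(d=1901-11-14)
<- -369
-> recast asunit(v=-8797, u_from=kg, u_to=lb)
<- -879700000000/45359237
-> dial drift(n=-121)
<- 1902-07-20
-> cruncher seed(x=-33)
<- -33
-> dial mhop(n=-31)
<- 1899-12-20
-> recast asunit(v=-6627, u_from=cm, u_to=ft)
<- -55225/254
-> cruncher seed(x=4)
<- 4
-> recast asunit(v=9119, u_from=lb, u_to=oz)
<- 145904
-> recast asunit(v=20, u_from=K, u_to=C)
<- -5063/20
-> cruncher seed(x=-71)
<- -71
-> cruncher quotient(x=71/8)
<- -8
-> cruncher mirror()
<- 8

Answer: cur=1899-12-20


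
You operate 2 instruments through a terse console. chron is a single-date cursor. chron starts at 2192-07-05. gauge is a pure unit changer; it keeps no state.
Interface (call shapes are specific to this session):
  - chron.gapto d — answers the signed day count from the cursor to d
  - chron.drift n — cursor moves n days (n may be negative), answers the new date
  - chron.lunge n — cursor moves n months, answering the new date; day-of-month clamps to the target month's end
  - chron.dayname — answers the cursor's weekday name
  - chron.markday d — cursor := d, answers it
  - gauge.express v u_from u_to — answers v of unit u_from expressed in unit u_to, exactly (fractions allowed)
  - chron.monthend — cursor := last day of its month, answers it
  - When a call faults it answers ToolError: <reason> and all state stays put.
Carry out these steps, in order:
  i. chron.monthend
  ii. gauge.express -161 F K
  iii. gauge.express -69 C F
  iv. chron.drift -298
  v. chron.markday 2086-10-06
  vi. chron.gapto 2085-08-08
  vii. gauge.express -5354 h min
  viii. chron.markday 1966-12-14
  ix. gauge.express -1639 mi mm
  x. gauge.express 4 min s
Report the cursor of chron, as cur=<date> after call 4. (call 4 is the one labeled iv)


Answer: cur=2191-10-07

Derivation:
CALL chron.monthend[]
RET  2192-07-31
CALL gauge.express[v: -161; u_from: F; u_to: K]
RET  29867/180
CALL gauge.express[v: -69; u_from: C; u_to: F]
RET  -461/5
CALL chron.drift[n: -298]
RET  2191-10-07
CALL chron.markday[d: 2086-10-06]
RET  2086-10-06
CALL chron.gapto[d: 2085-08-08]
RET  -424
CALL gauge.express[v: -5354; u_from: h; u_to: min]
RET  -321240
CALL chron.markday[d: 1966-12-14]
RET  1966-12-14
CALL gauge.express[v: -1639; u_from: mi; u_to: mm]
RET  -2637714816
CALL gauge.express[v: 4; u_from: min; u_to: s]
RET  240


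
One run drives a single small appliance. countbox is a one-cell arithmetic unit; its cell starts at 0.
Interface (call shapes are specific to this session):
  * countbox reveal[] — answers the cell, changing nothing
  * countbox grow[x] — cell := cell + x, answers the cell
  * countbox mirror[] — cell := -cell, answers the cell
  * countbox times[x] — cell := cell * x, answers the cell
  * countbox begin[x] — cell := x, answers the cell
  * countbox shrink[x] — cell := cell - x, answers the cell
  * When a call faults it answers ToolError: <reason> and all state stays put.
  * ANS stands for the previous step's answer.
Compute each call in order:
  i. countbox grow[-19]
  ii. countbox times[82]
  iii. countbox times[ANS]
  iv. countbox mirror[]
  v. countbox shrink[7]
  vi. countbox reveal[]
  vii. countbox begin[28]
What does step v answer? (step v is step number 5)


Act: countbox grow[x=-19]
Obs: -19
Act: countbox times[x=82]
Obs: -1558
Act: countbox times[x=ANS]
Obs: 2427364
Act: countbox mirror[]
Obs: -2427364
Act: countbox shrink[x=7]
Obs: -2427371
Act: countbox reveal[]
Obs: -2427371
Act: countbox begin[x=28]
Obs: 28

Answer: -2427371


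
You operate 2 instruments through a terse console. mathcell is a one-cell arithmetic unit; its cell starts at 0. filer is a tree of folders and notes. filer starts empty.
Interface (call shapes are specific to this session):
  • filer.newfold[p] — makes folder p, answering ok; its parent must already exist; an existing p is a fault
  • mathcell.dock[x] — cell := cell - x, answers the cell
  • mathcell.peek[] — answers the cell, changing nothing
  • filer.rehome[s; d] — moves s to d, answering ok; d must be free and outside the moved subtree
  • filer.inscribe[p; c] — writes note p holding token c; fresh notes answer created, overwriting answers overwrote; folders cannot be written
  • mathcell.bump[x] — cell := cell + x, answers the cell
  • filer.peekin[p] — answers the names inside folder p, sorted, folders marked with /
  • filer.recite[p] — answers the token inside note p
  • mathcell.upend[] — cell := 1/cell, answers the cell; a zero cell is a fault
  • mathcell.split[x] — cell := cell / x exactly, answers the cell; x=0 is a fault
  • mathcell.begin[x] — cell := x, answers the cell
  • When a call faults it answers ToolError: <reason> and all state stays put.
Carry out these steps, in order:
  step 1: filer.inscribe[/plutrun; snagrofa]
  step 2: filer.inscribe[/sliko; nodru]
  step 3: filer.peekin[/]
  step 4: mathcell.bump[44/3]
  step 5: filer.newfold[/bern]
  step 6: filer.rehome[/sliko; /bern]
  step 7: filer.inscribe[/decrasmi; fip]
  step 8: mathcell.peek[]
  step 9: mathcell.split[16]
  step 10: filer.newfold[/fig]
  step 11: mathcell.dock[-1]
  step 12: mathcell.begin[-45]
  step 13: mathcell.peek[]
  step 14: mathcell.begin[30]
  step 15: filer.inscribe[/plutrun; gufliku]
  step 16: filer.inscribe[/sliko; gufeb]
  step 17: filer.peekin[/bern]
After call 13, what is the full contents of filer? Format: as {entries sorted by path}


==> inscribe(p=/plutrun, c=snagrofa)
<== created
==> inscribe(p=/sliko, c=nodru)
<== created
==> peekin(p=/)
<== [plutrun, sliko]
==> bump(x=44/3)
<== 44/3
==> newfold(p=/bern)
<== ok
==> rehome(s=/sliko, d=/bern)
<== ToolError: exists
==> inscribe(p=/decrasmi, c=fip)
<== created
==> peek()
<== 44/3
==> split(x=16)
<== 11/12
==> newfold(p=/fig)
<== ok
==> dock(x=-1)
<== 23/12
==> begin(x=-45)
<== -45
==> peek()
<== -45
==> begin(x=30)
<== 30
==> inscribe(p=/plutrun, c=gufliku)
<== overwrote
==> inscribe(p=/sliko, c=gufeb)
<== overwrote
==> peekin(p=/bern)
<== []

Answer: {bern/, decrasmi=fip, fig/, plutrun=snagrofa, sliko=nodru}


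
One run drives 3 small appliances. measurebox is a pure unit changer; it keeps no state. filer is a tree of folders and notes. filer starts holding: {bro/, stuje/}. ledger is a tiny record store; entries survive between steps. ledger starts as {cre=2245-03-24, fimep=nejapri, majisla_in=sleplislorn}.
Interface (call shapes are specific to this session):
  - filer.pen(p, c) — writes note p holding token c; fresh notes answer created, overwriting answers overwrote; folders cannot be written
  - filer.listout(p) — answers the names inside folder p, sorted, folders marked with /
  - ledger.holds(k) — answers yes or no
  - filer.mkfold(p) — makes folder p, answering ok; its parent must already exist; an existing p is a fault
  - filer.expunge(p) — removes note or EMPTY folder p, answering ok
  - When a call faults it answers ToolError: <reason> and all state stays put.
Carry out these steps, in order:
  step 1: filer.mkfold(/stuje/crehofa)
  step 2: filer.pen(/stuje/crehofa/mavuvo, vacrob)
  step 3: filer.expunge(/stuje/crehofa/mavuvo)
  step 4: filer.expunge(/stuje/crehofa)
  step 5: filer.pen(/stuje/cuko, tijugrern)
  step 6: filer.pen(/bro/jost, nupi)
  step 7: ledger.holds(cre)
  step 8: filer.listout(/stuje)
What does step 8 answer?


Answer: [cuko]

Derivation:
>> mkfold(p: /stuje/crehofa)
<< ok
>> pen(p: /stuje/crehofa/mavuvo, c: vacrob)
<< created
>> expunge(p: /stuje/crehofa/mavuvo)
<< ok
>> expunge(p: /stuje/crehofa)
<< ok
>> pen(p: /stuje/cuko, c: tijugrern)
<< created
>> pen(p: /bro/jost, c: nupi)
<< created
>> holds(k: cre)
<< yes
>> listout(p: /stuje)
<< [cuko]


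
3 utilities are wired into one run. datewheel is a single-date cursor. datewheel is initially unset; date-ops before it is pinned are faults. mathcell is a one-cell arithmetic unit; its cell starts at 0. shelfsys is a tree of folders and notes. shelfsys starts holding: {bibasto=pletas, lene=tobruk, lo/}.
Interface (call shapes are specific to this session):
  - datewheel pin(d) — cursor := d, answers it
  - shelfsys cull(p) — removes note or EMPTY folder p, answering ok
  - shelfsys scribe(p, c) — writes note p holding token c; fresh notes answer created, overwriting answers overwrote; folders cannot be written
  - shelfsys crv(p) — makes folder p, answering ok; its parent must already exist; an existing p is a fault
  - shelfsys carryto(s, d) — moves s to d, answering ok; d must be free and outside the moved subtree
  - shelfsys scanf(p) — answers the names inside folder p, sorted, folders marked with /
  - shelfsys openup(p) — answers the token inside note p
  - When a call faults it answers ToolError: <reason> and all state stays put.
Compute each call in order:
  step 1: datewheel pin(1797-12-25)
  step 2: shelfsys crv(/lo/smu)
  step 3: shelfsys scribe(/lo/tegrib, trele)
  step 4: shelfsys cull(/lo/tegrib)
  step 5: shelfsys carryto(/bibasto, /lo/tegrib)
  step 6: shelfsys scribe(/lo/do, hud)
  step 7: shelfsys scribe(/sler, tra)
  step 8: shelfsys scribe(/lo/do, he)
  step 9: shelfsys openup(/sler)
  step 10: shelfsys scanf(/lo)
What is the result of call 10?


Answer: [do, smu/, tegrib]

Derivation:
# datewheel pin(d='1797-12-25') => 1797-12-25
# shelfsys crv(p='/lo/smu') => ok
# shelfsys scribe(p='/lo/tegrib', c='trele') => created
# shelfsys cull(p='/lo/tegrib') => ok
# shelfsys carryto(s='/bibasto', d='/lo/tegrib') => ok
# shelfsys scribe(p='/lo/do', c='hud') => created
# shelfsys scribe(p='/sler', c='tra') => created
# shelfsys scribe(p='/lo/do', c='he') => overwrote
# shelfsys openup(p='/sler') => tra
# shelfsys scanf(p='/lo') => [do, smu/, tegrib]


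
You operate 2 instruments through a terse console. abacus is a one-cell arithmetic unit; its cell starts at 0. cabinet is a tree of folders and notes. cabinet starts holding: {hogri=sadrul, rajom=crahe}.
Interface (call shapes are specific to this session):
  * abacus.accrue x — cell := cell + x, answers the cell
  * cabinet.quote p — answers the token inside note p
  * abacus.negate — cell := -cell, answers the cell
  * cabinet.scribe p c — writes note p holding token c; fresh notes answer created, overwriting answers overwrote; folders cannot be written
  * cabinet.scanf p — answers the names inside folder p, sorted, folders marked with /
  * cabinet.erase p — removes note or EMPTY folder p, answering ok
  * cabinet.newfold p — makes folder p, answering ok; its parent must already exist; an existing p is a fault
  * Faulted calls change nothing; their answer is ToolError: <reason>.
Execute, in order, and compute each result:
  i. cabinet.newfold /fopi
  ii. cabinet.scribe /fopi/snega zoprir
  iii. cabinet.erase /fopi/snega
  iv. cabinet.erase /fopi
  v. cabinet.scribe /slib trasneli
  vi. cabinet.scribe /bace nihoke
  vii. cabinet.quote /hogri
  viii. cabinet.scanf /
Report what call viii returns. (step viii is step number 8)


Answer: [bace, hogri, rajom, slib]

Derivation:
~$ cabinet.newfold p→/fopi
= ok
~$ cabinet.scribe p→/fopi/snega c→zoprir
= created
~$ cabinet.erase p→/fopi/snega
= ok
~$ cabinet.erase p→/fopi
= ok
~$ cabinet.scribe p→/slib c→trasneli
= created
~$ cabinet.scribe p→/bace c→nihoke
= created
~$ cabinet.quote p→/hogri
= sadrul
~$ cabinet.scanf p→/
= [bace, hogri, rajom, slib]


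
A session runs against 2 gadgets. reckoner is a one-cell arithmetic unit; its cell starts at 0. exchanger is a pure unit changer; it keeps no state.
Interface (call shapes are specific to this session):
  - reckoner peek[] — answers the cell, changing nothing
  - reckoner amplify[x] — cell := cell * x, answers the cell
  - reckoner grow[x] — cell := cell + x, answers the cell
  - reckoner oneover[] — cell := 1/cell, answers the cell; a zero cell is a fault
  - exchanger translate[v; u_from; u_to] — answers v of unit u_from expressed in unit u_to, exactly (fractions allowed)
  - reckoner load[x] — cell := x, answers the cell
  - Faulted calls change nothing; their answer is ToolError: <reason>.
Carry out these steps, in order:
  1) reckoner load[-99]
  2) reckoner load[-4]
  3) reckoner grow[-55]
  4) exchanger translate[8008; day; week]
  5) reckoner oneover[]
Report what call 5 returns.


~$ reckoner load x→-99
= -99
~$ reckoner load x→-4
= -4
~$ reckoner grow x→-55
= -59
~$ exchanger translate v→8008 u_from→day u_to→week
= 1144
~$ reckoner oneover
= -1/59

Answer: -1/59


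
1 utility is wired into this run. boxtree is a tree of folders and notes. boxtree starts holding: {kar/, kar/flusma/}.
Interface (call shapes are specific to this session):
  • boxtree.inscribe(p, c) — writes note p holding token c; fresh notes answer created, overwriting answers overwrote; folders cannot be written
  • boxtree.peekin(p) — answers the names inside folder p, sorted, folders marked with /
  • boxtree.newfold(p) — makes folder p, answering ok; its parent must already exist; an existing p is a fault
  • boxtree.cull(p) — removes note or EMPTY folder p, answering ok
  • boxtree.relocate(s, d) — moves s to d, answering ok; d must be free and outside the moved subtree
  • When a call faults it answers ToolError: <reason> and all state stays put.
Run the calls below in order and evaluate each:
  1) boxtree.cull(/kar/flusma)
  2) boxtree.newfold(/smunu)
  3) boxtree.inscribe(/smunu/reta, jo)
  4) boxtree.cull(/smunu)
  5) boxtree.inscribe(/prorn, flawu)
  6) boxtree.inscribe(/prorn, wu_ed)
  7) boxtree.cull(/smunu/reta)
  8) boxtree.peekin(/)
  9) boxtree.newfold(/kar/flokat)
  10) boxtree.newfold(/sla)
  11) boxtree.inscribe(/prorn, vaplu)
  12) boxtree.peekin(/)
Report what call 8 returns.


// 1. boxtree.cull(p=/kar/flusma) == ok
// 2. boxtree.newfold(p=/smunu) == ok
// 3. boxtree.inscribe(p=/smunu/reta, c=jo) == created
// 4. boxtree.cull(p=/smunu) == ToolError: not empty
// 5. boxtree.inscribe(p=/prorn, c=flawu) == created
// 6. boxtree.inscribe(p=/prorn, c=wu_ed) == overwrote
// 7. boxtree.cull(p=/smunu/reta) == ok
// 8. boxtree.peekin(p=/) == [kar/, prorn, smunu/]
// 9. boxtree.newfold(p=/kar/flokat) == ok
// 10. boxtree.newfold(p=/sla) == ok
// 11. boxtree.inscribe(p=/prorn, c=vaplu) == overwrote
// 12. boxtree.peekin(p=/) == [kar/, prorn, sla/, smunu/]

Answer: [kar/, prorn, smunu/]


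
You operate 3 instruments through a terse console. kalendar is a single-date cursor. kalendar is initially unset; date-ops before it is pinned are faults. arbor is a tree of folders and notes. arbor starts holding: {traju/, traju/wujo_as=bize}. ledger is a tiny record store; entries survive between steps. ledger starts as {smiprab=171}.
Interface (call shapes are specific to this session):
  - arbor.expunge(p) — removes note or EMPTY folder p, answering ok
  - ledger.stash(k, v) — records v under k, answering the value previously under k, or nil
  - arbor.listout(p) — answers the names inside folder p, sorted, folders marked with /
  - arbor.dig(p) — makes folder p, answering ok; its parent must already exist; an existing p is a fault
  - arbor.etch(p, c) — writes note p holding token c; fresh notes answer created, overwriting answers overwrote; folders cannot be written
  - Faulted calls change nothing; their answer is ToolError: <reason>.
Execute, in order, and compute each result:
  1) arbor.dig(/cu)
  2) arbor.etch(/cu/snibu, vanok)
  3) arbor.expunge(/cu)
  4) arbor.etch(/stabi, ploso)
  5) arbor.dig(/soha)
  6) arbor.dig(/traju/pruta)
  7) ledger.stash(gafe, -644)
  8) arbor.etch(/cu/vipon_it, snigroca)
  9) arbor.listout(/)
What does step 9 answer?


Answer: [cu/, soha/, stabi, traju/]

Derivation:
==> arbor.dig(/cu)
<== ok
==> arbor.etch(/cu/snibu, vanok)
<== created
==> arbor.expunge(/cu)
<== ToolError: not empty
==> arbor.etch(/stabi, ploso)
<== created
==> arbor.dig(/soha)
<== ok
==> arbor.dig(/traju/pruta)
<== ok
==> ledger.stash(gafe, -644)
<== nil
==> arbor.etch(/cu/vipon_it, snigroca)
<== created
==> arbor.listout(/)
<== [cu/, soha/, stabi, traju/]


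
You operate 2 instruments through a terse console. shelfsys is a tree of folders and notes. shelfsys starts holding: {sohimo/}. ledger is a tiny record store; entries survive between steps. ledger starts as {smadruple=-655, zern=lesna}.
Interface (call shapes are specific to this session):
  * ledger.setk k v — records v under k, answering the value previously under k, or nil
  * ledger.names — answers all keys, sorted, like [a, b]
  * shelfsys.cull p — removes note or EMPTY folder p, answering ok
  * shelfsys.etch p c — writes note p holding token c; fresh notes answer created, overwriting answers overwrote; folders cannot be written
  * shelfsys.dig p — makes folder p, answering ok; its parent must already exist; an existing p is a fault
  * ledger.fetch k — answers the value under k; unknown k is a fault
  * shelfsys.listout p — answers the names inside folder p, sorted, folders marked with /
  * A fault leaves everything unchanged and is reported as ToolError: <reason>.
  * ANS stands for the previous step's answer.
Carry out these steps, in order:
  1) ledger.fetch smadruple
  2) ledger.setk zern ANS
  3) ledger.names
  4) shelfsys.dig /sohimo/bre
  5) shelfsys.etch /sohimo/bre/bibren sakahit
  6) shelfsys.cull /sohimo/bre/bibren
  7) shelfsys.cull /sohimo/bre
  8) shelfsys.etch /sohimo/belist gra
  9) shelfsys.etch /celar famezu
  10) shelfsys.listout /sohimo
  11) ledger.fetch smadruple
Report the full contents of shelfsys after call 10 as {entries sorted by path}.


Answer: {celar=famezu, sohimo/, sohimo/belist=gra}

Derivation:
==> ledger.fetch(k='smadruple')
<== -655
==> ledger.setk(k='zern', v='ANS')
<== lesna
==> ledger.names()
<== [smadruple, zern]
==> shelfsys.dig(p='/sohimo/bre')
<== ok
==> shelfsys.etch(p='/sohimo/bre/bibren', c='sakahit')
<== created
==> shelfsys.cull(p='/sohimo/bre/bibren')
<== ok
==> shelfsys.cull(p='/sohimo/bre')
<== ok
==> shelfsys.etch(p='/sohimo/belist', c='gra')
<== created
==> shelfsys.etch(p='/celar', c='famezu')
<== created
==> shelfsys.listout(p='/sohimo')
<== [belist]
==> ledger.fetch(k='smadruple')
<== -655


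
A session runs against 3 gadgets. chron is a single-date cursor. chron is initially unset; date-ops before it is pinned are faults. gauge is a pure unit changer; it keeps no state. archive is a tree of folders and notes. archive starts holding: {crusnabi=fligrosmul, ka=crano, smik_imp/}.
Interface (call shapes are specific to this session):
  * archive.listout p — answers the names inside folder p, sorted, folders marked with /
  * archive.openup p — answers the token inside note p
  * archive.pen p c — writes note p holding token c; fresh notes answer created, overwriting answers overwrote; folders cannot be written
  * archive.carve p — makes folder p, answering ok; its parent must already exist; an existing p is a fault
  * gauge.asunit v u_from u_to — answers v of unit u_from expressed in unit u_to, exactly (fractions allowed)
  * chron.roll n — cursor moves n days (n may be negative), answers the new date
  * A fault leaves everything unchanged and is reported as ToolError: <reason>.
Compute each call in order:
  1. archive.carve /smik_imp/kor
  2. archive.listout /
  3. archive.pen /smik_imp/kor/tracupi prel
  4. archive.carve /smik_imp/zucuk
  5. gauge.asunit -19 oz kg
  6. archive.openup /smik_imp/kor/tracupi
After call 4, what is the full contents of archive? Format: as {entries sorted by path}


Answer: {crusnabi=fligrosmul, ka=crano, smik_imp/, smik_imp/kor/, smik_imp/kor/tracupi=prel, smik_imp/zucuk/}

Derivation:
I invoke archive.carve passing p: /smik_imp/kor, — result: ok.
Then archive.listout passing p: /, giving [crusnabi, ka, smik_imp/].
I try archive.pen passing p: /smik_imp/kor/tracupi, c: prel, which returns created.
I call archive.carve passing p: /smik_imp/zucuk, → ok.
I run gauge.asunit passing v: -19, u_from: oz, u_to: kg, and observe -861825503/1600000000.
Next I call archive.openup passing p: /smik_imp/kor/tracupi, → prel.


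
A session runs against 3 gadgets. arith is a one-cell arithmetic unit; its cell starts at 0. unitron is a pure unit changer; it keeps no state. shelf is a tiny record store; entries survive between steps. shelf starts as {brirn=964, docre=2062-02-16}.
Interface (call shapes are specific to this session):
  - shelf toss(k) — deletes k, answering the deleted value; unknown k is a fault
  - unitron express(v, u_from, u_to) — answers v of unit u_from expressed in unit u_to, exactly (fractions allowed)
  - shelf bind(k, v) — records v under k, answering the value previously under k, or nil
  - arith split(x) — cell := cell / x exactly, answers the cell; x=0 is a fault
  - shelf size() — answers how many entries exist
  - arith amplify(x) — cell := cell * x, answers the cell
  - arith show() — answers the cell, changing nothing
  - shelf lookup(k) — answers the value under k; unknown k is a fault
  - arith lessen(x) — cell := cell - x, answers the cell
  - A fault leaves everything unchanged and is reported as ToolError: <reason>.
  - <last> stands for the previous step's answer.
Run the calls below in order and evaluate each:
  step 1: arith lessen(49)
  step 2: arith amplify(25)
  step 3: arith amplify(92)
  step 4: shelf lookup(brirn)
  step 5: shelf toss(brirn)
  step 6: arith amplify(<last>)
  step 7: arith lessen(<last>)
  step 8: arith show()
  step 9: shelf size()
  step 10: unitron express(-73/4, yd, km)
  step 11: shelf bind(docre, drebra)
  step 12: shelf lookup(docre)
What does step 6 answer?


# 1. arith lessen(x=49) : -49
# 2. arith amplify(x=25) : -1225
# 3. arith amplify(x=92) : -112700
# 4. shelf lookup(k=brirn) : 964
# 5. shelf toss(k=brirn) : 964
# 6. arith amplify(x=<last>) : -108642800
# 7. arith lessen(x=<last>) : 0
# 8. arith show() : 0
# 9. shelf size() : 1
# 10. unitron express(v=-73/4, u_from=yd, u_to=km) : -83439/5000000
# 11. shelf bind(k=docre, v=drebra) : 2062-02-16
# 12. shelf lookup(k=docre) : drebra

Answer: -108642800


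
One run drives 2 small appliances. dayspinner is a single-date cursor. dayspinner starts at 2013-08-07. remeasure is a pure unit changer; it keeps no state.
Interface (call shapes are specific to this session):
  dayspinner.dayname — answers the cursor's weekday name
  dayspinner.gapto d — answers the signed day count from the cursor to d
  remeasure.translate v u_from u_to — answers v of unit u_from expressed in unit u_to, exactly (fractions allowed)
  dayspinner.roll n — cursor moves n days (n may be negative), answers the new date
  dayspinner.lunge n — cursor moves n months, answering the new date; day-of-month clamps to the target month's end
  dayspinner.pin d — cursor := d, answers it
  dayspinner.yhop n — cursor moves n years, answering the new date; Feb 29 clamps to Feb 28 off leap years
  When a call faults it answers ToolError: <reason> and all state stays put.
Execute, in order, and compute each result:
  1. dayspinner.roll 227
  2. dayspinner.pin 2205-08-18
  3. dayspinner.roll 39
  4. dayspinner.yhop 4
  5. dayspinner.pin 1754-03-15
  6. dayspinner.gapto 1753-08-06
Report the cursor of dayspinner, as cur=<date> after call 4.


// 1. dayspinner.roll(n=227) == 2014-03-22
// 2. dayspinner.pin(d=2205-08-18) == 2205-08-18
// 3. dayspinner.roll(n=39) == 2205-09-26
// 4. dayspinner.yhop(n=4) == 2209-09-26
// 5. dayspinner.pin(d=1754-03-15) == 1754-03-15
// 6. dayspinner.gapto(d=1753-08-06) == -221

Answer: cur=2209-09-26


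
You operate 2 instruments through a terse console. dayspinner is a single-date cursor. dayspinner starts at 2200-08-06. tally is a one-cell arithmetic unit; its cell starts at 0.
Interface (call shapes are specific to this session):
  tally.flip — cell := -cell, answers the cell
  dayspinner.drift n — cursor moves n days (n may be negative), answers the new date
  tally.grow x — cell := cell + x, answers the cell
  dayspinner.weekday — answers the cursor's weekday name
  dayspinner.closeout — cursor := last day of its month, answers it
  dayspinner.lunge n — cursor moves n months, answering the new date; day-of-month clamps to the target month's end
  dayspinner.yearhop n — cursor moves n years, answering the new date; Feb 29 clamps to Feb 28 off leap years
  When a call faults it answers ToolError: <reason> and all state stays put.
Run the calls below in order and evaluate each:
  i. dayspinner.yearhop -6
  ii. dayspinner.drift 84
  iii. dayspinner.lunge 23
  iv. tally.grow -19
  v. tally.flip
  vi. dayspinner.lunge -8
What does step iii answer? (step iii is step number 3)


Answer: 2196-09-29

Derivation:
$ yearhop n=-6
= 2194-08-06
$ drift n=84
= 2194-10-29
$ lunge n=23
= 2196-09-29
$ grow x=-19
= -19
$ flip
= 19
$ lunge n=-8
= 2196-01-29


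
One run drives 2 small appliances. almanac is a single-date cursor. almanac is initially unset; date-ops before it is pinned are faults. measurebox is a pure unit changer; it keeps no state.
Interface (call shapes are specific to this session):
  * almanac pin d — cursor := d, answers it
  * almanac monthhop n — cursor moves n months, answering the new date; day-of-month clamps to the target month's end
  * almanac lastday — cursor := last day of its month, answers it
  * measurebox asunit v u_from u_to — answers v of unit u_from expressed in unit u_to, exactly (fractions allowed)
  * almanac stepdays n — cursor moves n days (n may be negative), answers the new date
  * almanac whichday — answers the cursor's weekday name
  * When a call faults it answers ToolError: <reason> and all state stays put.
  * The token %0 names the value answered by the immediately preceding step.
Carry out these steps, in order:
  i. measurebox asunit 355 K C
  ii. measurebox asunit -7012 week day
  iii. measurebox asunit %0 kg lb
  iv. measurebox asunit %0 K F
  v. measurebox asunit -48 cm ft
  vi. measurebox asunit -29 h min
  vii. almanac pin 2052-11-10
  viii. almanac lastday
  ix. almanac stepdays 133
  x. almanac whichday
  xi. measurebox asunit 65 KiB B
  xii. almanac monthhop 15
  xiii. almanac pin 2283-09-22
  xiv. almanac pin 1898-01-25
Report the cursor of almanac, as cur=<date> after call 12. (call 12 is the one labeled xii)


% 1. measurebox asunit(v='355', u_from='K', u_to='C') => 1637/20
% 2. measurebox asunit(v='-7012', u_from='week', u_to='day') => -49084
% 3. measurebox asunit(v='%0', u_from='kg', u_to='lb') => -701200000000/6479891
% 4. measurebox asunit(v='%0', u_from='K', u_to='F') => -126513861149597/647989100
% 5. measurebox asunit(v='-48', u_from='cm', u_to='ft') => -200/127
% 6. measurebox asunit(v='-29', u_from='h', u_to='min') => -1740
% 7. almanac pin(d='2052-11-10') => 2052-11-10
% 8. almanac lastday() => 2052-11-30
% 9. almanac stepdays(n='133') => 2053-04-12
% 10. almanac whichday() => Saturday
% 11. measurebox asunit(v='65', u_from='KiB', u_to='B') => 66560
% 12. almanac monthhop(n='15') => 2054-07-12
% 13. almanac pin(d='2283-09-22') => 2283-09-22
% 14. almanac pin(d='1898-01-25') => 1898-01-25

Answer: cur=2054-07-12


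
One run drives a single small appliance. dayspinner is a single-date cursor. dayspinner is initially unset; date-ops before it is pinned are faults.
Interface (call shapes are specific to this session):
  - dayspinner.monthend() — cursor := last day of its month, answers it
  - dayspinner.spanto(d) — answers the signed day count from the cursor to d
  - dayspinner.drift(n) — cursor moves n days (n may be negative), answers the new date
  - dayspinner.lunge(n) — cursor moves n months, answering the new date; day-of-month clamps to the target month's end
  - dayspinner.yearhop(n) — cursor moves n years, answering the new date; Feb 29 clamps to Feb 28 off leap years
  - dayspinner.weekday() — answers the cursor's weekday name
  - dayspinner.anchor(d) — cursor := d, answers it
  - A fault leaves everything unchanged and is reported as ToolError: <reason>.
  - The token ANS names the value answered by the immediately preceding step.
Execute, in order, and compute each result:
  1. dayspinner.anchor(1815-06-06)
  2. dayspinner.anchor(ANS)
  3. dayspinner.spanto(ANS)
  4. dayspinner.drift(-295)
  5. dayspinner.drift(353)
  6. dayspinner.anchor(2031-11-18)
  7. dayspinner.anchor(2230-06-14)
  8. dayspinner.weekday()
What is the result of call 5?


Calling anchor passing d→1815-06-06: 1815-06-06.
I call anchor passing d→ANS, and see 1815-06-06.
I use spanto passing d→ANS, and observe 0.
Next I call drift passing n→-295, which returns 1814-08-15.
Next I call drift passing n→353, and observe 1815-08-03.
Invoking anchor passing d→2031-11-18, giving 2031-11-18.
Invoking anchor passing d→2230-06-14, and see 2230-06-14.
I run weekday, and get Monday.

Answer: 1815-08-03


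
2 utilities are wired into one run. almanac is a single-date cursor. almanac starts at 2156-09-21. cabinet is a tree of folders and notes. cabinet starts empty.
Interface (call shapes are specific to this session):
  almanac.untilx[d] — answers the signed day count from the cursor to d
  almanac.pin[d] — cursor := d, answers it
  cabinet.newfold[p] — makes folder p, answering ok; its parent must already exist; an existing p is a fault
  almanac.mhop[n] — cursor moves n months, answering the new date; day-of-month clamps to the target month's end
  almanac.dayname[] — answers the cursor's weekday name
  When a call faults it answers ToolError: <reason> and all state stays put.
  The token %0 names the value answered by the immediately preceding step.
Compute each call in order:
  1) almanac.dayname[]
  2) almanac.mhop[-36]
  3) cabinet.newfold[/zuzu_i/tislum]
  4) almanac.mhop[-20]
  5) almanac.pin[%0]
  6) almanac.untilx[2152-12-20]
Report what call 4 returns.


>>> dayname
= Tuesday
>>> mhop n='-36'
= 2153-09-21
>>> newfold p='/zuzu_i/tislum'
= ToolError: no parent
>>> mhop n='-20'
= 2152-01-21
>>> pin d='%0'
= 2152-01-21
>>> untilx d='2152-12-20'
= 334

Answer: 2152-01-21


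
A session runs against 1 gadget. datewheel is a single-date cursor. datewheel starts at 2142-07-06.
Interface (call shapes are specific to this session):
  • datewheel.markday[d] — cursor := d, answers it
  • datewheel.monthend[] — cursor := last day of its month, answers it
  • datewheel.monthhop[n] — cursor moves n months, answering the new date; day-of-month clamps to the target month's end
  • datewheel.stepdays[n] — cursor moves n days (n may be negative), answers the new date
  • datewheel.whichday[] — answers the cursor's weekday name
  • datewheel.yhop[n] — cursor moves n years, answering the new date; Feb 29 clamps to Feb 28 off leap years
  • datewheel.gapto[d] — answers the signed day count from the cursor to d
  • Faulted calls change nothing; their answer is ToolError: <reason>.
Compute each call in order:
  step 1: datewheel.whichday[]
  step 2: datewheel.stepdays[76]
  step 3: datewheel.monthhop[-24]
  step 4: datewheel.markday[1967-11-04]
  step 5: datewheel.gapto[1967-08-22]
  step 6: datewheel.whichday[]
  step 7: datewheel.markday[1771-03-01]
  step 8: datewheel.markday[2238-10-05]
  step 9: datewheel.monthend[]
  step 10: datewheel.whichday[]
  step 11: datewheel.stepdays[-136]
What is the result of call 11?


Answer: 2238-06-17

Derivation:
-> whichday()
<- Friday
-> stepdays(n=76)
<- 2142-09-20
-> monthhop(n=-24)
<- 2140-09-20
-> markday(d=1967-11-04)
<- 1967-11-04
-> gapto(d=1967-08-22)
<- -74
-> whichday()
<- Saturday
-> markday(d=1771-03-01)
<- 1771-03-01
-> markday(d=2238-10-05)
<- 2238-10-05
-> monthend()
<- 2238-10-31
-> whichday()
<- Wednesday
-> stepdays(n=-136)
<- 2238-06-17
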